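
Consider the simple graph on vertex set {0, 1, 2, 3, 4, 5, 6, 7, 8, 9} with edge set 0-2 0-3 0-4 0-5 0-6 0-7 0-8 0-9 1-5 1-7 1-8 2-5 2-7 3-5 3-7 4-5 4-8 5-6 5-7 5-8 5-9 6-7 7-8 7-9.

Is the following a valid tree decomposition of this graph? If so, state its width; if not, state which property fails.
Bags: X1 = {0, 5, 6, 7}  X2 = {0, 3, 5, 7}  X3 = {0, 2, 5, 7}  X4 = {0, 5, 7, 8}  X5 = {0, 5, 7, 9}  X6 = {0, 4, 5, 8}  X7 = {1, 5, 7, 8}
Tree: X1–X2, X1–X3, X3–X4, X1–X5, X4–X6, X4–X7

Yes; width 3.

Checking the three conditions: (i) the bags cover all of {0, 1, 2, 3, 4, 5, 6, 7, 8, 9}; (ii) for each edge, some bag contains both endpoints; (iii) the bags containing any fixed vertex form a subtree. All hold, so the decomposition is valid with width 4 − 1 = 3.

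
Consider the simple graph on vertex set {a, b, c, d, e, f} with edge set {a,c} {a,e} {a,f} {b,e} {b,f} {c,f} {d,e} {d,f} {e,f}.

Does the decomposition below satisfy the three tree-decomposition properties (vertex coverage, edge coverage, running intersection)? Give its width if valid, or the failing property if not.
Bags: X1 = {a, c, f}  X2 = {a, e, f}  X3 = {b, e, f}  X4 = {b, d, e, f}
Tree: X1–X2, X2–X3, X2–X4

No — bags containing vertex b are not connected in the tree.

A tree decomposition must satisfy three properties: every vertex lies in some bag; for every edge, both endpoints lie together in some bag; and for every vertex, the bags containing it form a connected subtree. Here bags containing vertex b are not connected in the tree, so the decomposition is invalid.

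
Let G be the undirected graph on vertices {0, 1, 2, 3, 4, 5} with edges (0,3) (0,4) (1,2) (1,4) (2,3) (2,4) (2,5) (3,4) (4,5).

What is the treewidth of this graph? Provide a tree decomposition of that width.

Treewidth 2.
One optimal decomposition is:
Bags: B1 = {2, 3, 4}  B2 = {2, 4, 5}  B3 = {1, 2, 4}  B4 = {0, 3, 4}
Tree: B1–B2, B1–B3, B1–B4

Every bag has size at most 3, so the width is 3 − 1 = 2 and tw(G) ≤ 2. For the lower bound, the 3 vertices {0, 3, 4} are pairwise adjacent, and any tree decomposition puts a clique entirely inside one bag — forcing width ≥ 2. Therefore the treewidth is 2.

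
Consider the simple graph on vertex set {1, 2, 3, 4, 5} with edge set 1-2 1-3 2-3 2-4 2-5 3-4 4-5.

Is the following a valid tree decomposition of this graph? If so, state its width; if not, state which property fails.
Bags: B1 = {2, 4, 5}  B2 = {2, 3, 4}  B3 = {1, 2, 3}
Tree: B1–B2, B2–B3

Yes; width 2.

Vertex coverage: the bags together contain {1, 2, 3, 4, 5}, the full vertex set. Edge coverage: each edge of G has both endpoints in at least one bag. Running intersection: for every vertex, the bags containing it form a connected subtree. All three properties hold, so this is a valid tree decomposition of width max|bag| − 1 = 2, and hence tw(G) ≤ 2.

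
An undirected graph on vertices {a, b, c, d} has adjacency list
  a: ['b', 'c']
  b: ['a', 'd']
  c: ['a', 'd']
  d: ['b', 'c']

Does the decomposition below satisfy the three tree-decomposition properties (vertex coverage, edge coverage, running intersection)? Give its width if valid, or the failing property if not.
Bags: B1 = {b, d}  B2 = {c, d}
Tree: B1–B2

No — vertex a appears in no bag.

A tree decomposition must satisfy three properties: every vertex lies in some bag; for every edge, both endpoints lie together in some bag; and for every vertex, the bags containing it form a connected subtree. Here vertex a appears in no bag, so the decomposition is invalid.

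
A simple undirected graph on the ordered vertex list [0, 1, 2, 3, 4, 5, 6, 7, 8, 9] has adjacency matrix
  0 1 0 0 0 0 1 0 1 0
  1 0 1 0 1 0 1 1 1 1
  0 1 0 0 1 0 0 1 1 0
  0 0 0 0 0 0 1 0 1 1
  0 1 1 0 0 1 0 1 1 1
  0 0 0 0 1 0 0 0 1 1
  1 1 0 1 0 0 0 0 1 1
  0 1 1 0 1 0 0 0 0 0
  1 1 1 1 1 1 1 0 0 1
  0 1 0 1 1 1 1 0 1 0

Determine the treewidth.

A width-3 tree decomposition is:
Bags: B1 = {1, 4, 8, 9}  B2 = {1, 6, 8, 9}  B3 = {4, 5, 8, 9}  B4 = {0, 1, 6, 8}  B5 = {1, 2, 4, 8}  B6 = {3, 6, 8, 9}  B7 = {1, 2, 4, 7}
Tree: B1–B2, B1–B3, B2–B4, B1–B5, B2–B6, B5–B7
The largest bag has 4 vertices, giving width 3; this decomposition certifies tw(G) ≤ 3. On the other hand G contains the 4-clique {0, 1, 6, 8}. A clique must lie in a single bag of any decomposition, so no decomposition can have width below 3. Hence tw(G) = 3 exactly.

3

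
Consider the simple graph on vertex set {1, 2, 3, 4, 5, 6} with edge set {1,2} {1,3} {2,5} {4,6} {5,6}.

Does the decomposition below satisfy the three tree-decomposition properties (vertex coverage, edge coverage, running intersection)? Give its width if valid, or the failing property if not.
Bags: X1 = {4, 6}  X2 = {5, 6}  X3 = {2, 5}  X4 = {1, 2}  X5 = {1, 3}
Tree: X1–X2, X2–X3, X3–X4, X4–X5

Yes; width 1.

Vertex coverage: the bags together contain {1, 2, 3, 4, 5, 6}, the full vertex set. Edge coverage: each edge of G has both endpoints in at least one bag. Running intersection: for every vertex, the bags containing it form a connected subtree. All three properties hold, so this is a valid tree decomposition of width max|bag| − 1 = 1, and hence tw(G) ≤ 1.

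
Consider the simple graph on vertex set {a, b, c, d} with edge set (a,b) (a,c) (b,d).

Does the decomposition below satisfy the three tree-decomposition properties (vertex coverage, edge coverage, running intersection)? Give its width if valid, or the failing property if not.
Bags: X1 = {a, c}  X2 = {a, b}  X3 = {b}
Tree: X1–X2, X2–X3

A tree decomposition must satisfy three properties: every vertex lies in some bag; for every edge, both endpoints lie together in some bag; and for every vertex, the bags containing it form a connected subtree. Here vertex d appears in no bag, so the decomposition is invalid.

No — vertex d appears in no bag.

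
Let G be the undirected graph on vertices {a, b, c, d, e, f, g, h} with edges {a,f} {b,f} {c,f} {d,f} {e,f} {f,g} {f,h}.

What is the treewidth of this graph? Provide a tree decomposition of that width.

Every bag has size at most 2, so the width is 2 − 1 = 1 and tw(G) ≤ 1. Any graph with an edge has treewidth ≥ 1, and G has the edge f–h. The upper and lower bounds meet at 1, so that is the treewidth.

Treewidth 1.
One optimal decomposition is:
Bags: B1 = {f, h}  B2 = {d, f}  B3 = {c, f}  B4 = {b, f}  B5 = {e, f}  B6 = {a, f}  B7 = {f, g}
Tree: B1–B2, B1–B3, B1–B4, B1–B5, B4–B6, B2–B7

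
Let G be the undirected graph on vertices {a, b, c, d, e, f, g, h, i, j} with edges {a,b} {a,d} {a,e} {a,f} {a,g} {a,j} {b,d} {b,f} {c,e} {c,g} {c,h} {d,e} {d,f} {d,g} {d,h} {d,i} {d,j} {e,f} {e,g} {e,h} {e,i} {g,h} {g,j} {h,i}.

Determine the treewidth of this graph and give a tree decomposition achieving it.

Every bag has size at most 4, so the width is 4 − 1 = 3 and tw(G) ≤ 3. For the lower bound, the 4 vertices {d, e, g, h} are pairwise adjacent, and any tree decomposition puts a clique entirely inside one bag — forcing width ≥ 3. Hence tw(G) = 3 exactly.

Treewidth 3.
Bags: B1 = {a, d, e, f}  B2 = {a, d, e, g}  B3 = {d, e, g, h}  B4 = {d, e, h, i}  B5 = {c, e, g, h}  B6 = {a, b, d, f}  B7 = {a, d, g, j}
Tree: B1–B2, B2–B3, B3–B4, B3–B5, B1–B6, B2–B7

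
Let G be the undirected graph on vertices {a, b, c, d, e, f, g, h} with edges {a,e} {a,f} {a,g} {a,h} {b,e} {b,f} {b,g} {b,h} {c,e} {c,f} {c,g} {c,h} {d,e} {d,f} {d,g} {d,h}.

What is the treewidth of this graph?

4

A width-4 tree decomposition is:
Bags: B1 = {a, b, c, d, h}  B2 = {a, b, c, d, e}  B3 = {a, b, c, d, f}  B4 = {a, b, c, d, g}
Tree: B1–B2, B2–B3, B3–B4
The largest bag has 5 vertices, giving width 4; this decomposition certifies tw(G) ≤ 4. For the lower bound: the 5 vertex sets {d,h}, {a,e}, {c,f}, {b}, {g} are disjoint, each induces a connected subgraph, and every pair is joined by at least one edge of G. Contracting each set to a single vertex therefore yields K_{5} as a minor, and since treewidth is minor-monotone, tw(G) ≥ tw(K_{5}) = 4. Hence tw(G) = 4 exactly.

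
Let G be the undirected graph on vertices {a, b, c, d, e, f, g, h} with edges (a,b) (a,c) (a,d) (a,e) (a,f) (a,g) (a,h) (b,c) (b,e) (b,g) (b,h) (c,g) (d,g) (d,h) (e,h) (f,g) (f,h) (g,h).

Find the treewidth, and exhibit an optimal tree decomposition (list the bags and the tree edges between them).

Treewidth 3.
One such decomposition:
Bags: B1 = {a, b, e, h}  B2 = {a, b, g, h}  B3 = {a, d, g, h}  B4 = {a, b, c, g}  B5 = {a, f, g, h}
Tree: B1–B2, B2–B3, B2–B4, B3–B5

The largest bag has 4 vertices, giving width 3; this decomposition certifies tw(G) ≤ 3. On the other hand G contains the 4-clique {a, d, g, h}. A clique must lie in a single bag of any decomposition, so no decomposition can have width below 3. Hence tw(G) = 3 exactly.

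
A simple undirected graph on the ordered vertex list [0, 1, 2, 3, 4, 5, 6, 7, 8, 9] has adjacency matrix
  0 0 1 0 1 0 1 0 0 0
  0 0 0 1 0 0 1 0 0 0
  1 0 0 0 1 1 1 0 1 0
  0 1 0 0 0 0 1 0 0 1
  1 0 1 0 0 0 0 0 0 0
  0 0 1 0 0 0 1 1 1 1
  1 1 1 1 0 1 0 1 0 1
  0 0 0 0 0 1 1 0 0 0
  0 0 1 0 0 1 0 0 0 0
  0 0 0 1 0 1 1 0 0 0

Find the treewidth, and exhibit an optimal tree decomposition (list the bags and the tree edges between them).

Every bag has size at most 3, so the width is 3 − 1 = 2 and tw(G) ≤ 2. For the lower bound, the 3 vertices {2, 5, 8} are pairwise adjacent, and any tree decomposition puts a clique entirely inside one bag — forcing width ≥ 2. Hence tw(G) = 2 exactly.

Treewidth 2.
Bags: B1 = {0, 2, 4}  B2 = {0, 2, 6}  B3 = {2, 5, 6}  B4 = {2, 5, 8}  B5 = {5, 6, 9}  B6 = {3, 6, 9}  B7 = {5, 6, 7}  B8 = {1, 3, 6}
Tree: B1–B2, B2–B3, B3–B4, B3–B5, B5–B6, B3–B7, B6–B8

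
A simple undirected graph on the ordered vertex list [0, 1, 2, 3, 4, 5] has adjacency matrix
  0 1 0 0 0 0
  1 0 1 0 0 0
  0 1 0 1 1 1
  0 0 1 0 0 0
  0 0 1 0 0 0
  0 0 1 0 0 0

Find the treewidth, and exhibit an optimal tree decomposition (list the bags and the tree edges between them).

Each bag holds 2 vertices, so the decomposition has width 1, which upper-bounds the treewidth. Any graph with an edge has treewidth ≥ 1, and G has the edge 2–1. Hence tw(G) = 1 exactly.

Treewidth 1.
Bags: B1 = {1, 2}  B2 = {2, 5}  B3 = {2, 3}  B4 = {2, 4}  B5 = {0, 1}
Tree: B1–B2, B1–B3, B1–B4, B1–B5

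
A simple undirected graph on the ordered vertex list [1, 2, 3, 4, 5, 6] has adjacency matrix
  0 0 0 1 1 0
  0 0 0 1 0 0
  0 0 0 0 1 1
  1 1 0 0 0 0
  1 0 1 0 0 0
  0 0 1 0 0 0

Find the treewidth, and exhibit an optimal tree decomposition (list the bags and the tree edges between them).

Treewidth 1.
One optimal decomposition is:
Bags: B1 = {2, 4}  B2 = {1, 4}  B3 = {1, 5}  B4 = {3, 5}  B5 = {3, 6}
Tree: B1–B2, B2–B3, B3–B4, B4–B5

Every bag has size at most 2, so the width is 2 − 1 = 1 and tw(G) ≤ 1. Since G has at least one edge (e.g. 2–4), it is not an edgeless graph, so tw(G) ≥ 1. Hence tw(G) = 1 exactly.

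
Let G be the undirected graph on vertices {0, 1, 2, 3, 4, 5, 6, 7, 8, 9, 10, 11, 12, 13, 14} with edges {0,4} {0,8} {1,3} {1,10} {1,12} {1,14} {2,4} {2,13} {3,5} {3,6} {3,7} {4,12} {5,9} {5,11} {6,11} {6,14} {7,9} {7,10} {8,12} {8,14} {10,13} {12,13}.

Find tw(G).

3

A width-3 tree decomposition is:
Bags: B1 = {0, 2, 4, 8}  B2 = {2, 4, 8, 12}  B3 = {2, 8, 12, 13}  B4 = {8, 12, 13, 14}  B5 = {1, 12, 13, 14}  B6 = {1, 10, 13, 14}  B7 = {1, 6, 10, 14}  B8 = {1, 3, 6, 10}  B9 = {3, 6, 7, 10}  B10 = {3, 6, 7, 11}  B11 = {3, 5, 7, 11}  B12 = {5, 7, 9, 11}
Tree: B1–B2, B2–B3, B3–B4, B4–B5, B5–B6, B6–B7, B7–B8, B8–B9, B9–B10, B10–B11, B11–B12
Every bag has size at most 4, so the width is 4 − 1 = 3 and tw(G) ≤ 3. For the lower bound: the 4 vertex sets {0,2,4}, {8}, {12}, {1,10,13,14} are disjoint, each induces a connected subgraph, and every pair is joined by at least one edge of G. Contracting each set to a single vertex therefore yields K_{4} as a minor, and since treewidth is minor-monotone, tw(G) ≥ tw(K_{4}) = 3. Therefore the treewidth is 3.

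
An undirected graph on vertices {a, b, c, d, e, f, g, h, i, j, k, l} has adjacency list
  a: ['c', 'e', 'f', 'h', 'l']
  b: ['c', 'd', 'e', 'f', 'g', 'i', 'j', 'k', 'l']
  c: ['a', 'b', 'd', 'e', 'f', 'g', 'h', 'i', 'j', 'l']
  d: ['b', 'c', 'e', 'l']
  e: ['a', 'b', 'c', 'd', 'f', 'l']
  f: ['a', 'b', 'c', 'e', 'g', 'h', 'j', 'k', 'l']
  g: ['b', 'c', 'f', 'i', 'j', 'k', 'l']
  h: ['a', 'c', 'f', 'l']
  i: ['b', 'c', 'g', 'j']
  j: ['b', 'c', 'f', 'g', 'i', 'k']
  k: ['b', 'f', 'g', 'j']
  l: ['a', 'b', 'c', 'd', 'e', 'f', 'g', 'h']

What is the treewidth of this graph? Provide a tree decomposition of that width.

Treewidth 4.
Bags: B1 = {b, c, f, g, j}  B2 = {b, f, g, j, k}  B3 = {b, c, f, g, l}  B4 = {b, c, e, f, l}  B5 = {b, c, d, e, l}  B6 = {a, c, e, f, l}  B7 = {a, c, f, h, l}  B8 = {b, c, g, i, j}
Tree: B1–B2, B1–B3, B3–B4, B4–B5, B4–B6, B6–B7, B1–B8

Every bag has size at most 5, so the width is 5 − 1 = 4 and tw(G) ≤ 4. On the other hand G contains the 5-clique {b, c, d, e, l}. A clique must lie in a single bag of any decomposition, so no decomposition can have width below 4. Therefore the treewidth is 4.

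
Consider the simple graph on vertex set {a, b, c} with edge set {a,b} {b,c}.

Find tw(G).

1

A width-1 tree decomposition is:
Bags: B1 = {a, b}  B2 = {b, c}
Tree: B1–B2
Every bag has size at most 2, so the width is 2 − 1 = 1 and tw(G) ≤ 1. Since G has at least one edge (e.g. a–b), it is not an edgeless graph, so tw(G) ≥ 1. Combining the bounds, tw(G) = 1.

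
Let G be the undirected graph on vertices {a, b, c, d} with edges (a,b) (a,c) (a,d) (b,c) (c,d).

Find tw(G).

A width-2 tree decomposition is:
Bags: B1 = {a, c, d}  B2 = {a, b, c}
Tree: B1–B2
The largest bag has 3 vertices, giving width 2; this decomposition certifies tw(G) ≤ 2. For the lower bound, the 3 vertices {a, c, d} are pairwise adjacent, and any tree decomposition puts a clique entirely inside one bag — forcing width ≥ 2. The upper and lower bounds meet at 2, so that is the treewidth.

2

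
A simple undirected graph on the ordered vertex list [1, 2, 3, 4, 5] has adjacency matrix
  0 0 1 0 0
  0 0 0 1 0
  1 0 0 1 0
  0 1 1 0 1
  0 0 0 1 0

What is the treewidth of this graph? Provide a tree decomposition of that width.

Every bag has size at most 2, so the width is 2 − 1 = 1 and tw(G) ≤ 1. Since G has at least one edge (e.g. 4–3), it is not an edgeless graph, so tw(G) ≥ 1. Therefore the treewidth is 1.

Treewidth 1.
One such decomposition:
Bags: B1 = {3, 4}  B2 = {2, 4}  B3 = {1, 3}  B4 = {4, 5}
Tree: B1–B2, B1–B3, B1–B4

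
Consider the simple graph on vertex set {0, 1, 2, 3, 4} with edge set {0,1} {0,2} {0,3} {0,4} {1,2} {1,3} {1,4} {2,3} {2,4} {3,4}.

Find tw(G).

4

A width-4 tree decomposition is:
Bags: B1 = {0, 1, 2, 3, 4}
Tree: (single bag)
A single bag containing all 5 vertices is trivially a valid decomposition of width 4. On the other hand G contains the 5-clique {0, 1, 2, 3, 4}. A clique must lie in a single bag of any decomposition, so no decomposition can have width below 4. Therefore the treewidth is 4.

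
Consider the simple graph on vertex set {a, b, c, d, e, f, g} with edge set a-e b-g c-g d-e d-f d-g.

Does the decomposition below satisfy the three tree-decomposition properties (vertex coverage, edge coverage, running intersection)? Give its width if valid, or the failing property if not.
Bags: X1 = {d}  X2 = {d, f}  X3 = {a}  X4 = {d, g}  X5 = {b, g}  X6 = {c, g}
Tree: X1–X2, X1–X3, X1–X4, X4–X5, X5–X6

No — vertex e appears in no bag.

A tree decomposition must satisfy three properties: every vertex lies in some bag; for every edge, both endpoints lie together in some bag; and for every vertex, the bags containing it form a connected subtree. Here vertex e appears in no bag, so the decomposition is invalid.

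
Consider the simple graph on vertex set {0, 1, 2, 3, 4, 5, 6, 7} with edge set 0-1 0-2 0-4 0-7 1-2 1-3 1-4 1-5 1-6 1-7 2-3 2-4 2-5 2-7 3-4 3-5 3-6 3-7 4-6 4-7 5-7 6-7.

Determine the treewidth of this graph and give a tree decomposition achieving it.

The largest bag has 5 vertices, giving width 4; this decomposition certifies tw(G) ≤ 4. On the other hand G contains the 5-clique {0, 1, 2, 4, 7}. A clique must lie in a single bag of any decomposition, so no decomposition can have width below 4. The upper and lower bounds meet at 4, so that is the treewidth.

Treewidth 4.
One such decomposition:
Bags: B1 = {0, 1, 2, 4, 7}  B2 = {1, 2, 3, 4, 7}  B3 = {1, 2, 3, 5, 7}  B4 = {1, 3, 4, 6, 7}
Tree: B1–B2, B2–B3, B2–B4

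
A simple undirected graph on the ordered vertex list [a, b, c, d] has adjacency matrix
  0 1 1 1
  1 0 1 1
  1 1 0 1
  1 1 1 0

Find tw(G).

A width-3 tree decomposition is:
Bags: B1 = {a, b, c, d}
Tree: (single bag)
A single bag containing all 4 vertices is trivially a valid decomposition of width 3. Conversely, {a, b, c, d} is a clique of size 4, and the vertices of any clique must share a bag in every tree decomposition; so some bag has ≥ 4 vertices and tw(G) ≥ 3. The upper and lower bounds meet at 3, so that is the treewidth.

3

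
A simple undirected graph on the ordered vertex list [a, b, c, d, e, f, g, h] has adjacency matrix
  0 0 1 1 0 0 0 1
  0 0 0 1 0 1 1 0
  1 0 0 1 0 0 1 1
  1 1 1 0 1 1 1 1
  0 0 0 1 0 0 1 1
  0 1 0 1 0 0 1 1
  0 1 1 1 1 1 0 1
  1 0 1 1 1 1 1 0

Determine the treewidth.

3

A width-3 tree decomposition is:
Bags: B1 = {c, d, g, h}  B2 = {d, f, g, h}  B3 = {a, c, d, h}  B4 = {d, e, g, h}  B5 = {b, d, f, g}
Tree: B1–B2, B1–B3, B2–B4, B2–B5
The largest bag has 4 vertices, giving width 3; this decomposition certifies tw(G) ≤ 3. For the lower bound, the 4 vertices {d, e, g, h} are pairwise adjacent, and any tree decomposition puts a clique entirely inside one bag — forcing width ≥ 3. Therefore the treewidth is 3.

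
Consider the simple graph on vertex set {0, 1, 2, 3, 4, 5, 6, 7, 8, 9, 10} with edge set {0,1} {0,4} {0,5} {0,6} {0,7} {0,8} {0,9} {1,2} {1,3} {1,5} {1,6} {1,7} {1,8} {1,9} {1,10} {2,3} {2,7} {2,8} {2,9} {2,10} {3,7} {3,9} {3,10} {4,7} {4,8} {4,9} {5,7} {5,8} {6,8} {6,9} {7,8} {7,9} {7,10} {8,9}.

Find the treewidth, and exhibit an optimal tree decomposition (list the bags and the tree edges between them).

Treewidth 4.
Bags: B1 = {0, 1, 6, 8, 9}  B2 = {0, 1, 7, 8, 9}  B3 = {0, 4, 7, 8, 9}  B4 = {1, 2, 7, 8, 9}  B5 = {0, 1, 5, 7, 8}  B6 = {1, 2, 3, 7, 9}  B7 = {1, 2, 3, 7, 10}
Tree: B1–B2, B2–B3, B2–B4, B2–B5, B4–B6, B6–B7

Each bag holds 5 vertices, so the decomposition has width 4, which upper-bounds the treewidth. For the lower bound, the 5 vertices {0, 1, 6, 8, 9} are pairwise adjacent, and any tree decomposition puts a clique entirely inside one bag — forcing width ≥ 4. Therefore the treewidth is 4.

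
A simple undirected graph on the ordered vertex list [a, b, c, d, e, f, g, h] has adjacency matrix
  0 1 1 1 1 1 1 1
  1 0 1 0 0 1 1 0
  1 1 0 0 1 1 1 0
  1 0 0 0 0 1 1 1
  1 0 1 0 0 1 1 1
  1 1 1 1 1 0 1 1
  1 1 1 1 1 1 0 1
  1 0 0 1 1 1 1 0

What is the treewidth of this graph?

4

A width-4 tree decomposition is:
Bags: B1 = {a, e, f, g, h}  B2 = {a, d, f, g, h}  B3 = {a, c, e, f, g}  B4 = {a, b, c, f, g}
Tree: B1–B2, B1–B3, B3–B4
Every bag has size at most 5, so the width is 5 − 1 = 4 and tw(G) ≤ 4. For the lower bound, the 5 vertices {a, d, f, g, h} are pairwise adjacent, and any tree decomposition puts a clique entirely inside one bag — forcing width ≥ 4. Hence tw(G) = 4 exactly.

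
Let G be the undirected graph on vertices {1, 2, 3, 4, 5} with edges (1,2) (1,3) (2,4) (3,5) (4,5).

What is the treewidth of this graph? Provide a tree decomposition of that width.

Each bag holds 3 vertices, so the decomposition has width 2, which upper-bounds the treewidth. Since 2–4–5–3–1–2 is a cycle in G, G is not acyclic. Forests are exactly the graphs of treewidth ≤ 1, so tw(G) ≥ 2. The upper and lower bounds meet at 2, so that is the treewidth.

Treewidth 2.
One such decomposition:
Bags: B1 = {2, 4, 5}  B2 = {2, 3, 5}  B3 = {1, 2, 3}
Tree: B1–B2, B2–B3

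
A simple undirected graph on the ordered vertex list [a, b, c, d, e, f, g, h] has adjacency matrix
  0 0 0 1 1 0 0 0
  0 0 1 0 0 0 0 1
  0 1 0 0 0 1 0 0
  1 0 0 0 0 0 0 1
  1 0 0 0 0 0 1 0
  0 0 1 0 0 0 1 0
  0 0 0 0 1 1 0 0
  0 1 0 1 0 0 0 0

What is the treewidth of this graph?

A width-2 tree decomposition is:
Bags: B1 = {a, d, h}  B2 = {a, b, h}  B3 = {a, b, c}  B4 = {a, c, f}  B5 = {a, f, g}  B6 = {a, e, g}
Tree: B1–B2, B2–B3, B3–B4, B4–B5, B5–B6
Each bag holds 3 vertices, so the decomposition has width 2, which upper-bounds the treewidth. The edges a–d–h–b–c–f–g–e–a form a cycle, so G is not a tree and its treewidth is at least 2. Hence tw(G) = 2 exactly.

2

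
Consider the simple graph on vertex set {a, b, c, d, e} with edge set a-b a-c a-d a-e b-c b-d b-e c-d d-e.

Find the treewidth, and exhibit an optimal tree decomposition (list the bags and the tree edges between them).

Treewidth 3.
One optimal decomposition is:
Bags: B1 = {a, b, c, d}  B2 = {a, b, d, e}
Tree: B1–B2

Every bag has size at most 4, so the width is 4 − 1 = 3 and tw(G) ≤ 3. Conversely, {a, b, d, e} is a clique of size 4, and the vertices of any clique must share a bag in every tree decomposition; so some bag has ≥ 4 vertices and tw(G) ≥ 3. Combining the bounds, tw(G) = 3.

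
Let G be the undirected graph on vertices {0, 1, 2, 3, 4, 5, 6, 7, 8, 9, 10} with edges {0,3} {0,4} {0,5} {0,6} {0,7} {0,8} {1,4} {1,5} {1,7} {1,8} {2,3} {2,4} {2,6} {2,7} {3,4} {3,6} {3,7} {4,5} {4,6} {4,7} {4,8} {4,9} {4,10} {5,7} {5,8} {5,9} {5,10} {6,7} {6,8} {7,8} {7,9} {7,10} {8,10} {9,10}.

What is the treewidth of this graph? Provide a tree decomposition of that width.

Treewidth 4.
One optimal decomposition is:
Bags: B1 = {0, 4, 6, 7, 8}  B2 = {0, 4, 5, 7, 8}  B3 = {0, 3, 4, 6, 7}  B4 = {4, 5, 7, 8, 10}  B5 = {4, 5, 7, 9, 10}  B6 = {1, 4, 5, 7, 8}  B7 = {2, 3, 4, 6, 7}
Tree: B1–B2, B1–B3, B2–B4, B4–B5, B4–B6, B3–B7

Each bag holds 5 vertices, so the decomposition has width 4, which upper-bounds the treewidth. On the other hand G contains the 5-clique {2, 3, 4, 6, 7}. A clique must lie in a single bag of any decomposition, so no decomposition can have width below 4. Combining the bounds, tw(G) = 4.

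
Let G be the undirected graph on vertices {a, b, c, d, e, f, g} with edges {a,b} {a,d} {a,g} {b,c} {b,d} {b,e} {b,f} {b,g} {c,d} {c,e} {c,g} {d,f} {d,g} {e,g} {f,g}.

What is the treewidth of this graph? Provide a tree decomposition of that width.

Each bag holds 4 vertices, so the decomposition has width 3, which upper-bounds the treewidth. On the other hand G contains the 4-clique {b, d, f, g}. A clique must lie in a single bag of any decomposition, so no decomposition can have width below 3. Hence tw(G) = 3 exactly.

Treewidth 3.
One such decomposition:
Bags: B1 = {b, d, f, g}  B2 = {b, c, d, g}  B3 = {a, b, d, g}  B4 = {b, c, e, g}
Tree: B1–B2, B1–B3, B2–B4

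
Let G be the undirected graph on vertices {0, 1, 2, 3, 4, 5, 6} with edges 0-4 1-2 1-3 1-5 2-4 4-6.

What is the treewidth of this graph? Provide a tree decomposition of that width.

Each bag holds 2 vertices, so the decomposition has width 1, which upper-bounds the treewidth. Since G has at least one edge (e.g. 4–6), it is not an edgeless graph, so tw(G) ≥ 1. Hence tw(G) = 1 exactly.

Treewidth 1.
Bags: B1 = {4, 6}  B2 = {0, 4}  B3 = {2, 4}  B4 = {1, 2}  B5 = {1, 5}  B6 = {1, 3}
Tree: B1–B2, B1–B3, B3–B4, B4–B5, B4–B6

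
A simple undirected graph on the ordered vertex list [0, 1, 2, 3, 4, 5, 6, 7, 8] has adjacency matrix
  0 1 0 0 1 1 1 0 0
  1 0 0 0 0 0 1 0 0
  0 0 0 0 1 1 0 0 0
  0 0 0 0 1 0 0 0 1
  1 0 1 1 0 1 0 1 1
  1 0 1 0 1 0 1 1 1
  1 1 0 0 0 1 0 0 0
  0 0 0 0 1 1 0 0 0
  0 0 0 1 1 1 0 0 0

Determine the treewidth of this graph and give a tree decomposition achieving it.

Each bag holds 3 vertices, so the decomposition has width 2, which upper-bounds the treewidth. On the other hand G contains the 3-clique {0, 1, 6}. A clique must lie in a single bag of any decomposition, so no decomposition can have width below 2. Combining the bounds, tw(G) = 2.

Treewidth 2.
One such decomposition:
Bags: B1 = {4, 5, 8}  B2 = {0, 4, 5}  B3 = {0, 5, 6}  B4 = {4, 5, 7}  B5 = {0, 1, 6}  B6 = {2, 4, 5}  B7 = {3, 4, 8}
Tree: B1–B2, B2–B3, B1–B4, B3–B5, B1–B6, B1–B7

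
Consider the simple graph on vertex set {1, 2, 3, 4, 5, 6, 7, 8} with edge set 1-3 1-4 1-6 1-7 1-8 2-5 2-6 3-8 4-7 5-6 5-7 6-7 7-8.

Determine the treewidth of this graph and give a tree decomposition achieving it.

Treewidth 2.
One optimal decomposition is:
Bags: B1 = {1, 7, 8}  B2 = {1, 6, 7}  B3 = {1, 3, 8}  B4 = {5, 6, 7}  B5 = {1, 4, 7}  B6 = {2, 5, 6}
Tree: B1–B2, B1–B3, B2–B4, B1–B5, B4–B6

The largest bag has 3 vertices, giving width 2; this decomposition certifies tw(G) ≤ 2. Conversely, {1, 3, 8} is a clique of size 3, and the vertices of any clique must share a bag in every tree decomposition; so some bag has ≥ 3 vertices and tw(G) ≥ 2. Combining the bounds, tw(G) = 2.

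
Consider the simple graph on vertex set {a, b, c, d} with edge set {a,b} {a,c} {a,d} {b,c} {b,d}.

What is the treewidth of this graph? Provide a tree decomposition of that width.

Treewidth 2.
One such decomposition:
Bags: B1 = {a, b, d}  B2 = {a, b, c}
Tree: B1–B2

The largest bag has 3 vertices, giving width 2; this decomposition certifies tw(G) ≤ 2. Conversely, {a, b, d} is a clique of size 3, and the vertices of any clique must share a bag in every tree decomposition; so some bag has ≥ 3 vertices and tw(G) ≥ 2. The upper and lower bounds meet at 2, so that is the treewidth.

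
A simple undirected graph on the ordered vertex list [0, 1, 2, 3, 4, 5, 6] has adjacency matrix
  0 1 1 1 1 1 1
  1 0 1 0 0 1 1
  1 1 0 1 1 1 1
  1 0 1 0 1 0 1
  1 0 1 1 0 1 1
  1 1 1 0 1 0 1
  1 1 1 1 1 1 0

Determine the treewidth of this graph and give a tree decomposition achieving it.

Treewidth 4.
One such decomposition:
Bags: B1 = {0, 2, 4, 5, 6}  B2 = {0, 2, 3, 4, 6}  B3 = {0, 1, 2, 5, 6}
Tree: B1–B2, B1–B3

Each bag holds 5 vertices, so the decomposition has width 4, which upper-bounds the treewidth. Conversely, {0, 1, 2, 5, 6} is a clique of size 5, and the vertices of any clique must share a bag in every tree decomposition; so some bag has ≥ 5 vertices and tw(G) ≥ 4. Combining the bounds, tw(G) = 4.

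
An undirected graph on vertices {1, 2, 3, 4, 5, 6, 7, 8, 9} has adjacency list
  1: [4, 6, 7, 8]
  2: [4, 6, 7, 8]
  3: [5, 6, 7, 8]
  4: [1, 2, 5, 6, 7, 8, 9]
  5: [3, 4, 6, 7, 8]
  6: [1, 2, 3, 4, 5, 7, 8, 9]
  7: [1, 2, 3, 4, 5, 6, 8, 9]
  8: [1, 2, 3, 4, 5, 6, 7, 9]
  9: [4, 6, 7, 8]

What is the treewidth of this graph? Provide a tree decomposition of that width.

Each bag holds 5 vertices, so the decomposition has width 4, which upper-bounds the treewidth. For the lower bound, the 5 vertices {3, 5, 6, 7, 8} are pairwise adjacent, and any tree decomposition puts a clique entirely inside one bag — forcing width ≥ 4. Hence tw(G) = 4 exactly.

Treewidth 4.
Bags: B1 = {4, 6, 7, 8, 9}  B2 = {1, 4, 6, 7, 8}  B3 = {4, 5, 6, 7, 8}  B4 = {2, 4, 6, 7, 8}  B5 = {3, 5, 6, 7, 8}
Tree: B1–B2, B1–B3, B1–B4, B3–B5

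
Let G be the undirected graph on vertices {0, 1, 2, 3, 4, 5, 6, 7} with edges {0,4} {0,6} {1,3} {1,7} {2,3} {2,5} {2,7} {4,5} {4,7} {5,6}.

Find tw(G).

A width-2 tree decomposition is:
Bags: B1 = {1, 2, 3}  B2 = {1, 2, 7}  B3 = {2, 5, 7}  B4 = {4, 5, 7}  B5 = {4, 5, 6}  B6 = {0, 4, 6}
Tree: B1–B2, B2–B3, B3–B4, B4–B5, B5–B6
Every bag has size at most 3, so the width is 3 − 1 = 2 and tw(G) ≤ 2. The edges 3–1–7–2–3 form a cycle, so G is not a tree and its treewidth is at least 2. Therefore the treewidth is 2.

2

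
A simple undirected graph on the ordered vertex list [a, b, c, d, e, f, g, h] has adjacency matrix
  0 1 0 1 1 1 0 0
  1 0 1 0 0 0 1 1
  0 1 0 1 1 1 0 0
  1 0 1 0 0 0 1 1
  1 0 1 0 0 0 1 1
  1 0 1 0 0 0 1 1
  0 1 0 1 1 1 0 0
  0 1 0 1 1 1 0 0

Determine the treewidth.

4

A width-4 tree decomposition is:
Bags: B1 = {b, c, d, e, f}  B2 = {b, d, e, f, g}  B3 = {a, b, d, e, f}  B4 = {b, d, e, f, h}
Tree: B1–B2, B2–B3, B3–B4
Every bag has size at most 5, so the width is 5 − 1 = 4 and tw(G) ≤ 4. For the lower bound: the 5 vertex sets {c,d}, {b,g}, {a,f}, {e}, {h} are disjoint, each induces a connected subgraph, and every pair is joined by at least one edge of G. Contracting each set to a single vertex therefore yields K_{5} as a minor, and since treewidth is minor-monotone, tw(G) ≥ tw(K_{5}) = 4. Combining the bounds, tw(G) = 4.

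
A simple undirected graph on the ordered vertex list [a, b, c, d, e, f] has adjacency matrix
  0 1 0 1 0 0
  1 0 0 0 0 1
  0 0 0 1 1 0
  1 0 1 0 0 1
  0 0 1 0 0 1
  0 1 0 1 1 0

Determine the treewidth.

A width-2 tree decomposition is:
Bags: B1 = {a, b, f}  B2 = {a, d, f}  B3 = {d, e, f}  B4 = {c, d, e}
Tree: B1–B2, B2–B3, B3–B4
Each bag holds 3 vertices, so the decomposition has width 2, which upper-bounds the treewidth. For the lower bound, G contains the cycle b–a–d–f–b, so G is not a forest; only forests have treewidth ≤ 1, hence tw(G) ≥ 2. Combining the bounds, tw(G) = 2.

2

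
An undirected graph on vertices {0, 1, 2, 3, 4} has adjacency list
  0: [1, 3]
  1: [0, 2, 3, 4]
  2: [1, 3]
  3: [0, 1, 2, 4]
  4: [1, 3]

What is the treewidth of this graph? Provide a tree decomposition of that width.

Treewidth 2.
One such decomposition:
Bags: B1 = {1, 2, 3}  B2 = {1, 3, 4}  B3 = {0, 1, 3}
Tree: B1–B2, B1–B3

The largest bag has 3 vertices, giving width 2; this decomposition certifies tw(G) ≤ 2. On the other hand G contains the 3-clique {0, 1, 3}. A clique must lie in a single bag of any decomposition, so no decomposition can have width below 2. The upper and lower bounds meet at 2, so that is the treewidth.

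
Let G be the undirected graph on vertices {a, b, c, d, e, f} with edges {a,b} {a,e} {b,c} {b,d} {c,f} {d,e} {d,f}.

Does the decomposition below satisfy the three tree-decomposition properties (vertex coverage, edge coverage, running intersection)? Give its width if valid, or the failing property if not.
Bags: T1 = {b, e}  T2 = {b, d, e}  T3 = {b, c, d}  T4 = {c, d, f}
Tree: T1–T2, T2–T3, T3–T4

A tree decomposition must satisfy three properties: every vertex lies in some bag; for every edge, both endpoints lie together in some bag; and for every vertex, the bags containing it form a connected subtree. Here vertex a appears in no bag, so the decomposition is invalid.

No — vertex a appears in no bag.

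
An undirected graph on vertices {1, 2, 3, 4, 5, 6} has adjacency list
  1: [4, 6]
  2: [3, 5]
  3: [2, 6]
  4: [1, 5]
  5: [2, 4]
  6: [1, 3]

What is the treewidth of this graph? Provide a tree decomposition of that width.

Treewidth 2.
One optimal decomposition is:
Bags: B1 = {2, 3, 5}  B2 = {3, 5, 6}  B3 = {1, 5, 6}  B4 = {1, 4, 5}
Tree: B1–B2, B2–B3, B3–B4

Each bag holds 3 vertices, so the decomposition has width 2, which upper-bounds the treewidth. For the lower bound, G contains the cycle 5–2–3–6–1–4–5, so G is not a forest; only forests have treewidth ≤ 1, hence tw(G) ≥ 2. Hence tw(G) = 2 exactly.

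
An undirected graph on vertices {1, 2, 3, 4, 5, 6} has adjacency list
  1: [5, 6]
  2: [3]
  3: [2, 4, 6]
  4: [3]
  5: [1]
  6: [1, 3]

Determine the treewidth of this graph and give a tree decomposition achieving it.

Every bag has size at most 2, so the width is 2 − 1 = 1 and tw(G) ≤ 1. Since G has at least one edge (e.g. 2–3), it is not an edgeless graph, so tw(G) ≥ 1. The upper and lower bounds meet at 1, so that is the treewidth.

Treewidth 1.
One optimal decomposition is:
Bags: B1 = {2, 3}  B2 = {3, 6}  B3 = {1, 6}  B4 = {3, 4}  B5 = {1, 5}
Tree: B1–B2, B2–B3, B2–B4, B3–B5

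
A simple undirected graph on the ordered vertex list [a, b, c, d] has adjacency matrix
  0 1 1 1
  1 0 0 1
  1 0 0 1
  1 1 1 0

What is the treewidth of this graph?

2

A width-2 tree decomposition is:
Bags: B1 = {a, b, d}  B2 = {a, c, d}
Tree: B1–B2
Every bag has size at most 3, so the width is 3 − 1 = 2 and tw(G) ≤ 2. On the other hand G contains the 3-clique {a, c, d}. A clique must lie in a single bag of any decomposition, so no decomposition can have width below 2. Hence tw(G) = 2 exactly.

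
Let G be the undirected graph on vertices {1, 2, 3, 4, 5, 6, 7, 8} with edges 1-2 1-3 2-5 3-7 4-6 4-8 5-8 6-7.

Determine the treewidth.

A width-2 tree decomposition is:
Bags: B1 = {2, 5, 8}  B2 = {2, 4, 8}  B3 = {2, 4, 6}  B4 = {2, 6, 7}  B5 = {2, 3, 7}  B6 = {1, 2, 3}
Tree: B1–B2, B2–B3, B3–B4, B4–B5, B5–B6
The largest bag has 3 vertices, giving width 2; this decomposition certifies tw(G) ≤ 2. Since 2–5–8–4–6–7–3–1–2 is a cycle in G, G is not acyclic. Forests are exactly the graphs of treewidth ≤ 1, so tw(G) ≥ 2. Therefore the treewidth is 2.

2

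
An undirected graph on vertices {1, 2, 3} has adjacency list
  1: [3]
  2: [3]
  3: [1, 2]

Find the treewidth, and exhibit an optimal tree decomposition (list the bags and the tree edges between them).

Treewidth 1.
One such decomposition:
Bags: B1 = {1, 3}  B2 = {2, 3}
Tree: B1–B2

Each bag holds 2 vertices, so the decomposition has width 1, which upper-bounds the treewidth. G has an edge, so its treewidth is at least 1. The upper and lower bounds meet at 1, so that is the treewidth.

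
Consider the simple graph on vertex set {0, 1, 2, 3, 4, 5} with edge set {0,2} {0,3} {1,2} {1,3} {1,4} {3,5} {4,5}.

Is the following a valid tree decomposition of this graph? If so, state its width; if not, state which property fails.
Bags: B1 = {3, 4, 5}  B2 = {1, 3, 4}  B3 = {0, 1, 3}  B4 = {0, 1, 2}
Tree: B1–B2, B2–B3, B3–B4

Vertex coverage: the bags together contain {0, 1, 2, 3, 4, 5}, the full vertex set. Edge coverage: each edge of G has both endpoints in at least one bag. Running intersection: for every vertex, the bags containing it form a connected subtree. All three properties hold, so this is a valid tree decomposition of width max|bag| − 1 = 2, and hence tw(G) ≤ 2.

Yes; width 2.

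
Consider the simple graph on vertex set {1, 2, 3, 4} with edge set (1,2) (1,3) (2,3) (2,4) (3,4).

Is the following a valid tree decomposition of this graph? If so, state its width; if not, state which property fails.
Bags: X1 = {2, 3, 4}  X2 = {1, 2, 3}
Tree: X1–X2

Yes; width 2.

Checking the three conditions: (i) the bags cover all of {1, 2, 3, 4}; (ii) for each edge, some bag contains both endpoints; (iii) the bags containing any fixed vertex form a subtree. All hold, so the decomposition is valid with width 3 − 1 = 2.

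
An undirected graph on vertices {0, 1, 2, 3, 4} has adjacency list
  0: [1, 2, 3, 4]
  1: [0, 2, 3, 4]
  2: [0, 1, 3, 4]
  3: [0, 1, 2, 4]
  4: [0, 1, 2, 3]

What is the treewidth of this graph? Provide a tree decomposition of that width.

A single bag containing all 5 vertices is trivially a valid decomposition of width 4. On the other hand G contains the 5-clique {0, 1, 2, 3, 4}. A clique must lie in a single bag of any decomposition, so no decomposition can have width below 4. Combining the bounds, tw(G) = 4.

Treewidth 4.
One such decomposition:
Bags: B1 = {0, 1, 2, 3, 4}
Tree: (single bag)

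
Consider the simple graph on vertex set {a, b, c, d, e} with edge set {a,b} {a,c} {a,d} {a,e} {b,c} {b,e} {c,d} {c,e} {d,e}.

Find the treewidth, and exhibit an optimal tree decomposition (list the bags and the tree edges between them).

Treewidth 3.
One such decomposition:
Bags: B1 = {a, b, c, e}  B2 = {a, c, d, e}
Tree: B1–B2

Each bag holds 4 vertices, so the decomposition has width 3, which upper-bounds the treewidth. For the lower bound, the 4 vertices {a, c, d, e} are pairwise adjacent, and any tree decomposition puts a clique entirely inside one bag — forcing width ≥ 3. Combining the bounds, tw(G) = 3.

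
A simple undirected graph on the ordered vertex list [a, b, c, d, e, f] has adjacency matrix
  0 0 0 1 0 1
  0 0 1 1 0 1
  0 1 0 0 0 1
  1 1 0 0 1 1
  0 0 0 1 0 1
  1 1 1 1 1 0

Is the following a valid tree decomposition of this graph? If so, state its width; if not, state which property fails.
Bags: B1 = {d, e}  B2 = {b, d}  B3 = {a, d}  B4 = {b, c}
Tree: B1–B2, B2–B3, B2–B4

A tree decomposition must satisfy three properties: every vertex lies in some bag; for every edge, both endpoints lie together in some bag; and for every vertex, the bags containing it form a connected subtree. Here vertex f appears in no bag, so the decomposition is invalid.

No — vertex f appears in no bag.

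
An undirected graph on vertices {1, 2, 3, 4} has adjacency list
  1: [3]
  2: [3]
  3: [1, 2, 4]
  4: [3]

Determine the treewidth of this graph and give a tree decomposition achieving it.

Each bag holds 2 vertices, so the decomposition has width 1, which upper-bounds the treewidth. Any graph with an edge has treewidth ≥ 1, and G has the edge 2–3. The upper and lower bounds meet at 1, so that is the treewidth.

Treewidth 1.
One optimal decomposition is:
Bags: B1 = {2, 3}  B2 = {3, 4}  B3 = {1, 3}
Tree: B1–B2, B2–B3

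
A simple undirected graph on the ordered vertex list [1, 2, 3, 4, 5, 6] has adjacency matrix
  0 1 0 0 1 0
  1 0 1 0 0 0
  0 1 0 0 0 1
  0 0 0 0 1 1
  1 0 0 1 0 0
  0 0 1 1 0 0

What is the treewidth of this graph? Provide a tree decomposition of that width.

Treewidth 2.
One such decomposition:
Bags: B1 = {4, 5, 6}  B2 = {3, 5, 6}  B3 = {2, 3, 5}  B4 = {1, 2, 5}
Tree: B1–B2, B2–B3, B3–B4

Each bag holds 3 vertices, so the decomposition has width 2, which upper-bounds the treewidth. For the lower bound, G contains the cycle 5–4–6–3–2–1–5, so G is not a forest; only forests have treewidth ≤ 1, hence tw(G) ≥ 2. The upper and lower bounds meet at 2, so that is the treewidth.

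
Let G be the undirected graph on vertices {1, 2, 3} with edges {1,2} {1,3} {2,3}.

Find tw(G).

A width-2 tree decomposition is:
Bags: B1 = {1, 2, 3}
Tree: (single bag)
A single bag containing all 3 vertices is trivially a valid decomposition of width 2. On the other hand G contains the 3-clique {1, 2, 3}. A clique must lie in a single bag of any decomposition, so no decomposition can have width below 2. Therefore the treewidth is 2.

2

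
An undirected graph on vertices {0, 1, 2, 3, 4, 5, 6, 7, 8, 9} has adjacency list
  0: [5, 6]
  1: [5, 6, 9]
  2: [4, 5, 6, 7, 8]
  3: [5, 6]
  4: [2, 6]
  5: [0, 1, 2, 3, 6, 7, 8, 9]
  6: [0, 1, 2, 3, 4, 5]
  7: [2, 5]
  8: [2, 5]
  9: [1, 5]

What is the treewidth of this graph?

2

A width-2 tree decomposition is:
Bags: B1 = {1, 5, 6}  B2 = {2, 5, 6}  B3 = {3, 5, 6}  B4 = {0, 5, 6}  B5 = {2, 4, 6}  B6 = {2, 5, 8}  B7 = {2, 5, 7}  B8 = {1, 5, 9}
Tree: B1–B2, B1–B3, B3–B4, B2–B5, B2–B6, B2–B7, B1–B8
The largest bag has 3 vertices, giving width 2; this decomposition certifies tw(G) ≤ 2. Conversely, {2, 4, 6} is a clique of size 3, and the vertices of any clique must share a bag in every tree decomposition; so some bag has ≥ 3 vertices and tw(G) ≥ 2. Therefore the treewidth is 2.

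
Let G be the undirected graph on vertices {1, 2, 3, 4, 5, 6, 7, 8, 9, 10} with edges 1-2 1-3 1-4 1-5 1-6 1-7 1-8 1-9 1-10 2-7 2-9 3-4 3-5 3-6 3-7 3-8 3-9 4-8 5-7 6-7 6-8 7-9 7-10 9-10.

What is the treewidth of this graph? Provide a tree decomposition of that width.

Treewidth 3.
Bags: B1 = {1, 3, 6, 7}  B2 = {1, 3, 7, 9}  B3 = {1, 2, 7, 9}  B4 = {1, 3, 6, 8}  B5 = {1, 7, 9, 10}  B6 = {1, 3, 5, 7}  B7 = {1, 3, 4, 8}
Tree: B1–B2, B2–B3, B1–B4, B3–B5, B2–B6, B4–B7

The largest bag has 4 vertices, giving width 3; this decomposition certifies tw(G) ≤ 3. For the lower bound, the 4 vertices {1, 7, 9, 10} are pairwise adjacent, and any tree decomposition puts a clique entirely inside one bag — forcing width ≥ 3. The upper and lower bounds meet at 3, so that is the treewidth.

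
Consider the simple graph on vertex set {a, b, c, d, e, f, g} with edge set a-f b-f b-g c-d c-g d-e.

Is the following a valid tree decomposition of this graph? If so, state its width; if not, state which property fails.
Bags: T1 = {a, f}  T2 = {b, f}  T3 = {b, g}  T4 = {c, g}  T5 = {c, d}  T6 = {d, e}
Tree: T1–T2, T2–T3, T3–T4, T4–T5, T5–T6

Every vertex of G appears in some bag (union = {a, b, c, d, e, f, g}); every edge is covered by a bag; and for each vertex v the set of bags containing v is connected in the bag tree. The decomposition is therefore valid. The largest bag has 2 vertices, so the width is 1.

Yes; width 1.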